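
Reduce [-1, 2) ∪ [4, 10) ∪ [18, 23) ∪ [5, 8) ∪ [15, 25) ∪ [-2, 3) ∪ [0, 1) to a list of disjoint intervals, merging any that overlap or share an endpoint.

Sort by start: [-2, 3), [-1, 2), [0, 1), [4, 10), [5, 8), [15, 25), [18, 23).
[-1, 2) overlaps/touches [-2, 3) → extend to [-2, 3).
[0, 1) overlaps/touches [-2, 3) → extend to [-2, 3).
[4, 10) is disjoint → start new block.
[5, 8) overlaps/touches [4, 10) → extend to [4, 10).
[15, 25) is disjoint → start new block.
[18, 23) overlaps/touches [15, 25) → extend to [15, 25).

[-2, 3) ∪ [4, 10) ∪ [15, 25)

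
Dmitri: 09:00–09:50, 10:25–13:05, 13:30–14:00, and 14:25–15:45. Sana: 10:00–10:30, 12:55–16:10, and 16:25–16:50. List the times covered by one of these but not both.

09:00–09:50, 10:00–10:25, 10:30–12:55, 13:05–13:30, 14:00–14:25, 15:45–16:10, 16:25–16:50

A but not B: 09:00–09:50, 10:30–12:55.
B but not A: 10:00–10:25, 13:05–13:30, 14:00–14:25, 15:45–16:10, 16:25–16:50.
Combining gives A △ B.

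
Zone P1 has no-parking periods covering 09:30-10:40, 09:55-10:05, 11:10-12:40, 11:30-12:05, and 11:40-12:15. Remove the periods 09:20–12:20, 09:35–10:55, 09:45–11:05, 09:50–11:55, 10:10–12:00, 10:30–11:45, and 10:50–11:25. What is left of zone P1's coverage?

First set merges to 09:30–10:40, 11:10–12:40.
Second set merges to 09:20–12:20.
09:30–10:40 lies entirely inside B → drops out.
11:10–12:40 with B removed leaves 12:20–12:40.

12:20–12:40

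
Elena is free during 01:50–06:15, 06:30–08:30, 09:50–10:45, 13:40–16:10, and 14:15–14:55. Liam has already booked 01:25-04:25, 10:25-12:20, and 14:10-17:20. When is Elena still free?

A, merged: 01:50–06:15, 06:30–08:30, 09:50–10:45, 13:40–16:10.
01:50–06:15 minus B → 04:25–06:15.
06:30–08:30: no B overlap → unchanged.
09:50–10:45 minus B → 09:50–10:25.
13:40–16:10 minus B → 13:40–14:10.

04:25–06:15, 06:30–08:30, 09:50–10:25, 13:40–14:10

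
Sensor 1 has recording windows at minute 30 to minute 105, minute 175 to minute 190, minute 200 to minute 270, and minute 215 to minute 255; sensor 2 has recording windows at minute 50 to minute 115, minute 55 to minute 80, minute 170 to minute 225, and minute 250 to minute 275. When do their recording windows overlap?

minute 50 to minute 105, minute 175 to minute 190, minute 200 to minute 225, minute 250 to minute 270

Merge the first list: minute 30 to minute 105, minute 175 to minute 190, minute 200 to minute 270.
Merge the second list: minute 50 to minute 115, minute 170 to minute 225, minute 250 to minute 275.
minute 30 to minute 105 overlaps B on minute 50 to minute 105.
minute 175 to minute 190 overlaps B on minute 175 to minute 190.
minute 200 to minute 270 overlaps B on minute 200 to minute 225, minute 250 to minute 270.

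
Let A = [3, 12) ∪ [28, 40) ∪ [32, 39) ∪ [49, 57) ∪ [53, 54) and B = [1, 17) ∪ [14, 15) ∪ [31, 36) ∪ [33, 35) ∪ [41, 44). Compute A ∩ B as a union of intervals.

Merge the first list: [3, 12), [28, 40), [49, 57).
Merge the second list: [1, 17), [31, 36), [41, 44).
[3, 12) meets the second set on [3, 12).
[28, 40) meets the second set on [31, 36).
[49, 57): no overlap with the second set.

[3, 12) ∪ [31, 36)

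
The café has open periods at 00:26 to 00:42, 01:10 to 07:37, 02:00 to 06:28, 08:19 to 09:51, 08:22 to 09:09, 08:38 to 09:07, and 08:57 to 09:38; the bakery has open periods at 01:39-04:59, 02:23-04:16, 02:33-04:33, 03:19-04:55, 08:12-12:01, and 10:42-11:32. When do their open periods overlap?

01:39–04:59, 08:19–09:51

Merge the first list: 00:26–00:42, 01:10–07:37, 08:19–09:51.
Merge the second list: 01:39–04:59, 08:12–12:01.
00:26–00:42: no overlap with the second set.
01:10–07:37 meets the second set on 01:39–04:59.
08:19–09:51 meets the second set on 08:19–09:51.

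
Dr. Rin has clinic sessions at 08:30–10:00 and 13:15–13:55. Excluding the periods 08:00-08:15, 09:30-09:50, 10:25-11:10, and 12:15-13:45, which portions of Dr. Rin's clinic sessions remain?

08:30-10:00 with B removed leaves 08:30-09:30, 09:50-10:00.
13:15-13:55 with B removed leaves 13:45-13:55.

08:30-09:30, 09:50-10:00, 13:45-13:55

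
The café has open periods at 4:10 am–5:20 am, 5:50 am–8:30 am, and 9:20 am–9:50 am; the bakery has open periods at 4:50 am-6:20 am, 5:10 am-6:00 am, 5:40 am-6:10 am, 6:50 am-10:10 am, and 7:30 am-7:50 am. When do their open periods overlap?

Second set merges to 4:50 am–6:20 am, 6:50 am–10:10 am.
4:10 am–5:20 am meets the second set on 4:50 am–5:20 am.
5:50 am–8:30 am meets the second set on 5:50 am–6:20 am, 6:50 am–8:30 am.
9:20 am–9:50 am meets the second set on 9:20 am–9:50 am.

4:50 am–5:20 am, 5:50 am–6:20 am, 6:50 am–8:30 am, 9:20 am–9:50 am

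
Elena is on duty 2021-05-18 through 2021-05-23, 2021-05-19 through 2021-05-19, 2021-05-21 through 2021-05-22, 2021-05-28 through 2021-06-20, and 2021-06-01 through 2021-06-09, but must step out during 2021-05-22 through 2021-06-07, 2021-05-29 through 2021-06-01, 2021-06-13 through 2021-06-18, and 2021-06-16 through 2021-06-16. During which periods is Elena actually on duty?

A, merged: 2021-05-18 through 2021-05-23, 2021-05-28 through 2021-06-20.
B, merged: 2021-05-22 through 2021-06-07, 2021-06-13 through 2021-06-18.
2021-05-18 through 2021-05-23 \ B = 2021-05-18 through 2021-05-21.
2021-05-28 through 2021-06-20 \ B = 2021-06-08 through 2021-06-12, 2021-06-19 through 2021-06-20.

2021-05-18 through 2021-05-21, 2021-06-08 through 2021-06-12, 2021-06-19 through 2021-06-20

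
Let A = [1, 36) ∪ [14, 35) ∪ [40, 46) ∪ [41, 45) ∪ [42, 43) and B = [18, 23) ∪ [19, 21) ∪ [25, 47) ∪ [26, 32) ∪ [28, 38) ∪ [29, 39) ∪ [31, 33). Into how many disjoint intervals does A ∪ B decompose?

First set merges to [1, 36), [40, 46).
Second set merges to [18, 23), [25, 47).
A ∪ B = [1, 47).
That is 1 disjoint piece.

1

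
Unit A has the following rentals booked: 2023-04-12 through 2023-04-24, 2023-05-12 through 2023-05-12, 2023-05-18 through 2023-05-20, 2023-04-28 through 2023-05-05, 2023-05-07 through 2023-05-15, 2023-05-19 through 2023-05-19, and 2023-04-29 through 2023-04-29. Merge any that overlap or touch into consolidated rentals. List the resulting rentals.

Sort by start: 2023-04-12 through 2023-04-24, 2023-04-28 through 2023-05-05, 2023-04-29 through 2023-04-29, 2023-05-07 through 2023-05-15, 2023-05-12 through 2023-05-12, 2023-05-18 through 2023-05-20, 2023-05-19 through 2023-05-19.
2023-04-28 through 2023-05-05 is disjoint → start new block.
2023-04-29 through 2023-04-29 overlaps/touches 2023-04-28 through 2023-05-05 → extend to 2023-04-28 through 2023-05-05.
2023-05-07 through 2023-05-15 is disjoint → start new block.
2023-05-12 through 2023-05-12 overlaps/touches 2023-05-07 through 2023-05-15 → extend to 2023-05-07 through 2023-05-15.
2023-05-18 through 2023-05-20 is disjoint → start new block.
2023-05-19 through 2023-05-19 overlaps/touches 2023-05-18 through 2023-05-20 → extend to 2023-05-18 through 2023-05-20.

2023-04-12 through 2023-04-24, 2023-04-28 through 2023-05-05, 2023-05-07 through 2023-05-15, 2023-05-18 through 2023-05-20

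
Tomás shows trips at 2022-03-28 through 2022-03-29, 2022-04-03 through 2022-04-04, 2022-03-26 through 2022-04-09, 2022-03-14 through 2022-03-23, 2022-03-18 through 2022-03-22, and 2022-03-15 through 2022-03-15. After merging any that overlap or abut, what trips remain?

2022-03-14 through 2022-03-23, 2022-03-26 through 2022-04-09

Sort by start: 2022-03-14 through 2022-03-23, 2022-03-15 through 2022-03-15, 2022-03-18 through 2022-03-22, 2022-03-26 through 2022-04-09, 2022-03-28 through 2022-03-29, 2022-04-03 through 2022-04-04.
2022-03-15 through 2022-03-15 overlaps/touches 2022-03-14 through 2022-03-23 → extend to 2022-03-14 through 2022-03-23.
2022-03-18 through 2022-03-22 overlaps/touches 2022-03-14 through 2022-03-23 → extend to 2022-03-14 through 2022-03-23.
2022-03-26 through 2022-04-09 is disjoint → start new block.
2022-03-28 through 2022-03-29 overlaps/touches 2022-03-26 through 2022-04-09 → extend to 2022-03-26 through 2022-04-09.
2022-04-03 through 2022-04-04 overlaps/touches 2022-03-26 through 2022-04-09 → extend to 2022-03-26 through 2022-04-09.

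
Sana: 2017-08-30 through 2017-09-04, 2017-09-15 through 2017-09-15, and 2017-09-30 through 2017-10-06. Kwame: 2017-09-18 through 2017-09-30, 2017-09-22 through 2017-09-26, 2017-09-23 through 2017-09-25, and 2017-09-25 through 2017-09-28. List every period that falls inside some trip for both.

2017-09-30 through 2017-09-30

Merge the second list: 2017-09-18 through 2017-09-30.
2017-08-30 through 2017-09-04: no overlap with the second set.
2017-09-15 through 2017-09-15: no overlap with the second set.
2017-09-30 through 2017-10-06 meets the second set on 2017-09-30 through 2017-09-30.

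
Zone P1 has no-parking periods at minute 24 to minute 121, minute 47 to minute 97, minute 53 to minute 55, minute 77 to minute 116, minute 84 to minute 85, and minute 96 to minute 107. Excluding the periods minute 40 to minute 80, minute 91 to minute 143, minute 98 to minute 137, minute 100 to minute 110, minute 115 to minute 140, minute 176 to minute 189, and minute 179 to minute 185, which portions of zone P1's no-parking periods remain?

minute 24 to minute 40, minute 80 to minute 91

A, merged: minute 24 to minute 121.
B, merged: minute 40 to minute 80, minute 91 to minute 143, minute 176 to minute 189.
minute 24 to minute 121 minus B → minute 24 to minute 40, minute 80 to minute 91.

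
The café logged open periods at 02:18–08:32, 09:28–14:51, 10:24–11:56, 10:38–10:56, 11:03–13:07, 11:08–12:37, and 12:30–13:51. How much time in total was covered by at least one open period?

11 h 37 min

Merged: 02:18-08:32, 09:28-14:51.
Lengths: 6 h 14 min + 5 h 23 min = 11 h 37 min.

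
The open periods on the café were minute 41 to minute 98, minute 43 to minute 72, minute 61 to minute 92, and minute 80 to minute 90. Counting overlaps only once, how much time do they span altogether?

57 minutes

Merged: minute 41 to minute 98.
Length: 57 minutes.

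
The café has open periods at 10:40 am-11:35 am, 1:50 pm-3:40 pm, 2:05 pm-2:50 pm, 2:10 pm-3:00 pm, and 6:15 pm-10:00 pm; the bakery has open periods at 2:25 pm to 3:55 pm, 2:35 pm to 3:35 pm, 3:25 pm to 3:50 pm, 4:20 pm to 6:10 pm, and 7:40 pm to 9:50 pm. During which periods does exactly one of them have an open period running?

First set merges to 10:40 am–11:35 am, 1:50 pm–3:40 pm, 6:15 pm–10:00 pm.
Second set merges to 2:25 pm–3:55 pm, 4:20 pm–6:10 pm, 7:40 pm–9:50 pm.
Only in the first: 10:40 am–11:35 am, 1:50 pm–2:25 pm, 6:15 pm–7:40 pm, 9:50 pm–10:00 pm.
Only in the second: 3:40 pm–3:55 pm, 4:20 pm–6:10 pm.
Together these are the periods covered by exactly one.

10:40 am–11:35 am, 1:50 pm–2:25 pm, 3:40 pm–3:55 pm, 4:20 pm–6:10 pm, 6:15 pm–7:40 pm, 9:50 pm–10:00 pm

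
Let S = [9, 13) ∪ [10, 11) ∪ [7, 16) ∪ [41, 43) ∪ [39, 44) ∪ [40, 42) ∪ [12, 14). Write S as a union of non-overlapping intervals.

[7, 16) ∪ [39, 44)

Sort by start: [7, 16), [9, 13), [10, 11), [12, 14), [39, 44), [40, 42), [41, 43).
[9, 13) overlaps/touches [7, 16) → extend to [7, 16).
[10, 11) overlaps/touches [7, 16) → extend to [7, 16).
[12, 14) overlaps/touches [7, 16) → extend to [7, 16).
[39, 44) is disjoint → start new block.
[40, 42) overlaps/touches [39, 44) → extend to [39, 44).
[41, 43) overlaps/touches [39, 44) → extend to [39, 44).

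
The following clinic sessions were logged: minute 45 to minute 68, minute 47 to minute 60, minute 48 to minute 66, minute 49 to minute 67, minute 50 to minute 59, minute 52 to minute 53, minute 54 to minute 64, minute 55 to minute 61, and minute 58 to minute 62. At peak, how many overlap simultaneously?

At minute 58, 8 of the intervals are simultaneously active.
No point has more.

8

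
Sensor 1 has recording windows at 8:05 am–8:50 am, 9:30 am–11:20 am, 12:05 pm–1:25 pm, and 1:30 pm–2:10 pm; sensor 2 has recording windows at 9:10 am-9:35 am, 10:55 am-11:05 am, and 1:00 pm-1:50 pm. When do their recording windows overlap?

9:30 am–9:35 am, 10:55 am–11:05 am, 1:00 pm–1:25 pm, 1:30 pm–1:50 pm

8:05 am–8:50 am: no overlap with the second set.
9:30 am–11:20 am meets the second set on 9:30 am–9:35 am, 10:55 am–11:05 am.
12:05 pm–1:25 pm meets the second set on 1:00 pm–1:25 pm.
1:30 pm–2:10 pm meets the second set on 1:30 pm–1:50 pm.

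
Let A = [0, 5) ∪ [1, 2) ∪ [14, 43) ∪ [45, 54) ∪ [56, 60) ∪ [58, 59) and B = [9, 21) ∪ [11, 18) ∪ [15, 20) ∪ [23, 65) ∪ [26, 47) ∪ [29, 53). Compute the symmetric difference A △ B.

Merge the first list: [0, 5), [14, 43), [45, 54), [56, 60).
Merge the second list: [9, 21), [23, 65).
A \ B = [0, 5), [21, 23).
B \ A = [9, 14), [43, 45), [54, 56), [60, 65).
Union of the two gives the symmetric difference.

[0, 5) ∪ [9, 14) ∪ [21, 23) ∪ [43, 45) ∪ [54, 56) ∪ [60, 65)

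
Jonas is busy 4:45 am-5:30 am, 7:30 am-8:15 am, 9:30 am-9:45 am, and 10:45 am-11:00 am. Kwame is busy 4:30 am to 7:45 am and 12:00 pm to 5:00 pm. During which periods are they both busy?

4:45 am-5:30 am meets the second set on 4:45 am-5:30 am.
7:30 am-8:15 am meets the second set on 7:30 am-7:45 am.
9:30 am-9:45 am: no overlap with the second set.
10:45 am-11:00 am: no overlap with the second set.

4:45 am-5:30 am, 7:30 am-7:45 am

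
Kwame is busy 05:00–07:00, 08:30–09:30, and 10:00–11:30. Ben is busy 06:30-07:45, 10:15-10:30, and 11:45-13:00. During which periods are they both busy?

05:00–07:00 ∩ B → 06:30–07:00.
08:30–09:30 meets no B interval.
10:00–11:30 ∩ B → 10:15–10:30.

06:30–07:00, 10:15–10:30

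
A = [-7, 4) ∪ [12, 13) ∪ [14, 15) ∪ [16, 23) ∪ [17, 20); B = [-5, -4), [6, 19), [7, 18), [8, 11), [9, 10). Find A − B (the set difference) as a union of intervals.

[-7, -5) ∪ [-4, 4) ∪ [19, 23)

A, merged: [-7, 4), [12, 13), [14, 15), [16, 23).
B, merged: [-5, -4), [6, 19).
[-7, 4) \ B = [-7, -5), [-4, 4).
[12, 13): entirely removed.
[14, 15): entirely removed.
[16, 23) \ B = [19, 23).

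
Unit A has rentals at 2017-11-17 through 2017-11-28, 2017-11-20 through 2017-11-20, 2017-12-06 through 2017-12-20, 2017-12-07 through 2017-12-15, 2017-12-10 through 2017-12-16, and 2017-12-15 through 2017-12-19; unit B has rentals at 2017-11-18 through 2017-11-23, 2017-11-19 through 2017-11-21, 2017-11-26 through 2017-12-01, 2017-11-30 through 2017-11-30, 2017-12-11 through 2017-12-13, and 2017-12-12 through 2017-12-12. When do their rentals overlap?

2017-11-18 through 2017-11-23, 2017-11-26 through 2017-11-28, 2017-12-11 through 2017-12-13

A, merged: 2017-11-17 through 2017-11-28, 2017-12-06 through 2017-12-20.
B, merged: 2017-11-18 through 2017-11-23, 2017-11-26 through 2017-12-01, 2017-12-11 through 2017-12-13.
2017-11-17 through 2017-11-28 ∩ B → 2017-11-18 through 2017-11-23, 2017-11-26 through 2017-11-28.
2017-12-06 through 2017-12-20 ∩ B → 2017-12-11 through 2017-12-13.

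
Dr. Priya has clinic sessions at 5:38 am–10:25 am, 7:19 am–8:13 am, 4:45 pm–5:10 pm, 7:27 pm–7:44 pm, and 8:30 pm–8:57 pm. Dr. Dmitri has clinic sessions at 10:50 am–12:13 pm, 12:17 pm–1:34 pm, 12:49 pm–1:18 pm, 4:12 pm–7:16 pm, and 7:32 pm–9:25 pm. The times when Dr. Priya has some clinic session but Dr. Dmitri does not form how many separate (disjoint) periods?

A, merged: 5:38 am-10:25 am, 4:45 pm-5:10 pm, 7:27 pm-7:44 pm, 8:30 pm-8:57 pm.
B, merged: 10:50 am-12:13 pm, 12:17 pm-1:34 pm, 4:12 pm-7:16 pm, 7:32 pm-9:25 pm.
A \ B = 5:38 am-10:25 am, 7:27 pm-7:32 pm.
That is 2 disjoint pieces.

2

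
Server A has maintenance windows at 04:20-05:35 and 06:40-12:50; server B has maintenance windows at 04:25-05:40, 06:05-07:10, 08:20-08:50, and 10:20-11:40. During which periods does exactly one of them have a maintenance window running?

04:20–04:25, 05:35–05:40, 06:05–06:40, 07:10–08:20, 08:50–10:20, 11:40–12:50

A but not B: 04:20–04:25, 07:10–08:20, 08:50–10:20, 11:40–12:50.
B but not A: 05:35–05:40, 06:05–06:40.
Combining gives A △ B.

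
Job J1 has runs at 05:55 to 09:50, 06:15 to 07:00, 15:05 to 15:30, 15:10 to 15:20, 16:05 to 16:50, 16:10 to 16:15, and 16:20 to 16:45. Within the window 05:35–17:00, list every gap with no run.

Covered (merged): 05:55–09:50, 15:05–15:30, 16:05–16:50.
Uncovered inside 05:35–17:00: 05:35–05:55, 09:50–15:05, 15:30–16:05, 16:50–17:00.

05:35–05:55, 09:50–15:05, 15:30–16:05, 16:50–17:00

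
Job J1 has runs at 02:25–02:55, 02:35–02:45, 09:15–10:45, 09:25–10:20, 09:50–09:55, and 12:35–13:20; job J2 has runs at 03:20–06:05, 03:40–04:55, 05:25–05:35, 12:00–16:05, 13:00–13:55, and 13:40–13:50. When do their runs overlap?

A, merged: 02:25–02:55, 09:15–10:45, 12:35–13:20.
B, merged: 03:20–06:05, 12:00–16:05.
02:25–02:55 falls entirely outside B.
09:15–10:45 falls entirely outside B.
12:35–13:20 overlaps B on 12:35–13:20.

12:35–13:20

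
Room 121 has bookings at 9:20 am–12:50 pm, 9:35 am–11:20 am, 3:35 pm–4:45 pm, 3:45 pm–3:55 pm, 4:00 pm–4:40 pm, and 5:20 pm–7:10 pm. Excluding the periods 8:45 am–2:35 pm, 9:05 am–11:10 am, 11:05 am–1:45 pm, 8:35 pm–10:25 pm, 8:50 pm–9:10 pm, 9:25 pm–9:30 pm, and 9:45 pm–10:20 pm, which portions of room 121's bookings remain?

A, merged: 9:20 am–12:50 pm, 3:35 pm–4:45 pm, 5:20 pm–7:10 pm.
B, merged: 8:45 am–2:35 pm, 8:35 pm–10:25 pm.
9:20 am–12:50 pm lies entirely inside B → drops out.
3:35 pm–4:45 pm is untouched.
5:20 pm–7:10 pm is untouched.

3:35 pm–4:45 pm, 5:20 pm–7:10 pm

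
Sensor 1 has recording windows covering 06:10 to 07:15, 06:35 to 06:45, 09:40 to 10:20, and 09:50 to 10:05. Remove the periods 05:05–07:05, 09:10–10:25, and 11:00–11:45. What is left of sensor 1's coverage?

07:05–07:15

A, merged: 06:10–07:15, 09:40–10:20.
06:10–07:15 with B removed leaves 07:05–07:15.
09:40–10:20 lies entirely inside B → drops out.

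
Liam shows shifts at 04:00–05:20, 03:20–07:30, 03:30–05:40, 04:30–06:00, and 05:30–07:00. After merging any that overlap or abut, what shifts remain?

03:20–07:30

Sort by start: 03:20–07:30, 03:30–05:40, 04:00–05:20, 04:30–06:00, 05:30–07:00.
03:30–05:40 overlaps/touches 03:20–07:30 → extend to 03:20–07:30.
04:00–05:20 overlaps/touches 03:20–07:30 → extend to 03:20–07:30.
04:30–06:00 overlaps/touches 03:20–07:30 → extend to 03:20–07:30.
05:30–07:00 overlaps/touches 03:20–07:30 → extend to 03:20–07:30.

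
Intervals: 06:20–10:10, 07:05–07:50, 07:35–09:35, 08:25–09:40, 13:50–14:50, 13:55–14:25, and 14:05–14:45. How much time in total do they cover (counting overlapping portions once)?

Merged: 06:20–10:10, 13:50–14:50.
Lengths: 3 h 50 min + 1 h = 4 h 50 min.

4 h 50 min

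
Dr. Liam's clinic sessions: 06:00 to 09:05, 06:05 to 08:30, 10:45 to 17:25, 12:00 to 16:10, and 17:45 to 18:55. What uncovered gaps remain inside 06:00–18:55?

Covered (merged): 06:00–09:05, 10:45–17:25, 17:45–18:55.
Complement within 06:00–18:55: 09:05–10:45, 17:25–17:45.

09:05–10:45, 17:25–17:45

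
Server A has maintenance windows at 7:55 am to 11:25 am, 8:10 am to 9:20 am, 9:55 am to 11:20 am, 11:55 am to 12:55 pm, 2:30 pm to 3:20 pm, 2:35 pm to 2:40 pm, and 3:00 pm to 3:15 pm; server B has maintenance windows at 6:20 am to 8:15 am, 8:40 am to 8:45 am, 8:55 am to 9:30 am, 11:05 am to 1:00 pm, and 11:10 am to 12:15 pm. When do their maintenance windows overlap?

A, merged: 7:55 am–11:25 am, 11:55 am–12:55 pm, 2:30 pm–3:20 pm.
B, merged: 6:20 am–8:15 am, 8:40 am–8:45 am, 8:55 am–9:30 am, 11:05 am–1:00 pm.
7:55 am–11:25 am ∩ B → 7:55 am–8:15 am, 8:40 am–8:45 am, 8:55 am–9:30 am, 11:05 am–11:25 am.
11:55 am–12:55 pm ∩ B → 11:55 am–12:55 pm.
2:30 pm–3:20 pm meets no B interval.

7:55 am–8:15 am, 8:40 am–8:45 am, 8:55 am–9:30 am, 11:05 am–11:25 am, 11:55 am–12:55 pm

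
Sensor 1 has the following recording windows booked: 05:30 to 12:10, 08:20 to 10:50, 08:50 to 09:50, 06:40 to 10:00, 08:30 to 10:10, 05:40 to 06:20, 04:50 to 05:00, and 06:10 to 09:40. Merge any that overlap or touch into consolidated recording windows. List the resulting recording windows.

04:50-05:00, 05:30-12:10

Sort by start: 04:50-05:00, 05:30-12:10, 05:40-06:20, 06:10-09:40, 06:40-10:00, 08:20-10:50, 08:30-10:10, 08:50-09:50.
05:30-12:10 is disjoint → start new block.
05:40-06:20 overlaps/touches 05:30-12:10 → extend to 05:30-12:10.
06:10-09:40 overlaps/touches 05:30-12:10 → extend to 05:30-12:10.
06:40-10:00 overlaps/touches 05:30-12:10 → extend to 05:30-12:10.
08:20-10:50 overlaps/touches 05:30-12:10 → extend to 05:30-12:10.
08:30-10:10 overlaps/touches 05:30-12:10 → extend to 05:30-12:10.
08:50-09:50 overlaps/touches 05:30-12:10 → extend to 05:30-12:10.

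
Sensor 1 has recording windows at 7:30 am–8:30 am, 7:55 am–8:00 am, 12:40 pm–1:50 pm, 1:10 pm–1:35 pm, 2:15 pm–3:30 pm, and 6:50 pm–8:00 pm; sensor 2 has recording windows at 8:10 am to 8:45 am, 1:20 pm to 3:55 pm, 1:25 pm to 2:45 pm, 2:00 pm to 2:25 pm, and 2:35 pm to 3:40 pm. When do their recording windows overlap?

8:10 am–8:30 am, 1:20 pm–1:50 pm, 2:15 pm–3:30 pm

First set merges to 7:30 am–8:30 am, 12:40 pm–1:50 pm, 2:15 pm–3:30 pm, 6:50 pm–8:00 pm.
Second set merges to 8:10 am–8:45 am, 1:20 pm–3:55 pm.
7:30 am–8:30 am ∩ B → 8:10 am–8:30 am.
12:40 pm–1:50 pm ∩ B → 1:20 pm–1:50 pm.
2:15 pm–3:30 pm ∩ B → 2:15 pm–3:30 pm.
6:50 pm–8:00 pm meets no B interval.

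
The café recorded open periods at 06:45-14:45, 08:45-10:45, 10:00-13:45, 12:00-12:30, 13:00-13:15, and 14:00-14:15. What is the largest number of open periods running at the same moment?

3

At 10:00, 3 of the intervals are simultaneously active.
No point has more.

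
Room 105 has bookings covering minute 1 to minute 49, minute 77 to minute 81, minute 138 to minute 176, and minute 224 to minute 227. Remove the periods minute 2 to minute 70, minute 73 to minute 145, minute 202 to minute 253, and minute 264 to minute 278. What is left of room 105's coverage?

minute 1 to minute 49 \ B = minute 1 to minute 2.
minute 77 to minute 81: entirely removed.
minute 138 to minute 176 \ B = minute 145 to minute 176.
minute 224 to minute 227: entirely removed.

minute 1 to minute 2, minute 145 to minute 176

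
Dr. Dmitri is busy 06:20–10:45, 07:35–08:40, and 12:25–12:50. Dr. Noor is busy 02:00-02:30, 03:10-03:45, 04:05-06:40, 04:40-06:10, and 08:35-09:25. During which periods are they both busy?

06:20-06:40, 08:35-09:25

Merge the first list: 06:20-10:45, 12:25-12:50.
Merge the second list: 02:00-02:30, 03:10-03:45, 04:05-06:40, 08:35-09:25.
06:20-10:45 meets the second set on 06:20-06:40, 08:35-09:25.
12:25-12:50: no overlap with the second set.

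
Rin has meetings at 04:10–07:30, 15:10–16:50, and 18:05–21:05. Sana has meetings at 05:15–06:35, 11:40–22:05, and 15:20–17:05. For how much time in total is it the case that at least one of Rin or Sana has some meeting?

13 h 45 min

Merge the second list: 05:15–06:35, 11:40–22:05.
A ∪ B = 04:10–07:30, 11:40–22:05.
Total: 3 h 20 min + 10 h 25 min = 13 h 45 min.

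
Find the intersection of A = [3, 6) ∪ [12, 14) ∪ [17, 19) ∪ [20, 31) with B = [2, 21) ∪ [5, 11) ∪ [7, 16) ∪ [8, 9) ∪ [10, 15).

B, merged: [2, 21).
[3, 6) ∩ B → [3, 6).
[12, 14) ∩ B → [12, 14).
[17, 19) ∩ B → [17, 19).
[20, 31) ∩ B → [20, 21).

[3, 6) ∪ [12, 14) ∪ [17, 19) ∪ [20, 21)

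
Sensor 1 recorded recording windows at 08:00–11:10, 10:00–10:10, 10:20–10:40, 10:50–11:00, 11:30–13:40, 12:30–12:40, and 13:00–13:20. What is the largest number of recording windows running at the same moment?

2

Walk the sorted start/end points keeping a running depth.
The depth first hits 2 at 10:00.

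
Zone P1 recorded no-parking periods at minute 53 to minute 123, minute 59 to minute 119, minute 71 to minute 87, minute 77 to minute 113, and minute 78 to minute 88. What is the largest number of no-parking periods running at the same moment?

5

Walk the sorted start/end points keeping a running depth.
The depth first hits 5 at minute 78.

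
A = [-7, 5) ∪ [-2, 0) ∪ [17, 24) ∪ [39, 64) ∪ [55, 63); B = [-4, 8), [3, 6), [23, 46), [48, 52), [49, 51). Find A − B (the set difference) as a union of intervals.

[-7, -4) ∪ [17, 23) ∪ [46, 48) ∪ [52, 64)

First set merges to [-7, 5), [17, 24), [39, 64).
Second set merges to [-4, 8), [23, 46), [48, 52).
[-7, 5) with B removed leaves [-7, -4).
[17, 24) with B removed leaves [17, 23).
[39, 64) with B removed leaves [46, 48), [52, 64).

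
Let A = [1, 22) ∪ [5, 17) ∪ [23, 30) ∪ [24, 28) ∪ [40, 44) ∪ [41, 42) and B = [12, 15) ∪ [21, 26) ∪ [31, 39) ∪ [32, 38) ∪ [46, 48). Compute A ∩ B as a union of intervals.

Merge the first list: [1, 22), [23, 30), [40, 44).
Merge the second list: [12, 15), [21, 26), [31, 39), [46, 48).
[1, 22) meets the second set on [12, 15), [21, 22).
[23, 30) meets the second set on [23, 26).
[40, 44): no overlap with the second set.

[12, 15) ∪ [21, 22) ∪ [23, 26)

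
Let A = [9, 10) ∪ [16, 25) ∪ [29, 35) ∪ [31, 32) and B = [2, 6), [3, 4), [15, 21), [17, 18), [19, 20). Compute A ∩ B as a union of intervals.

[16, 21)

A, merged: [9, 10), [16, 25), [29, 35).
B, merged: [2, 6), [15, 21).
[9, 10): no overlap with the second set.
[16, 25) meets the second set on [16, 21).
[29, 35): no overlap with the second set.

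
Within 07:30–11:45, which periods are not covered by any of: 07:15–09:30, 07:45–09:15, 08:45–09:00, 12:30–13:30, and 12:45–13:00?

Covered (merged): 07:15–09:30, 12:30–13:30.
Gaps within 07:30–11:45: 09:30–11:45.

09:30–11:45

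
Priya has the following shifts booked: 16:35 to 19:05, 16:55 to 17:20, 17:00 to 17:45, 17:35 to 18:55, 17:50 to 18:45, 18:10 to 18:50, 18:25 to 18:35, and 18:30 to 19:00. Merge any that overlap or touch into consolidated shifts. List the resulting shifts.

16:35-19:05

16:55-17:20 overlaps/touches 16:35-19:05 → extend to 16:35-19:05.
17:00-17:45 overlaps/touches 16:35-19:05 → extend to 16:35-19:05.
17:35-18:55 overlaps/touches 16:35-19:05 → extend to 16:35-19:05.
17:50-18:45 overlaps/touches 16:35-19:05 → extend to 16:35-19:05.
18:10-18:50 overlaps/touches 16:35-19:05 → extend to 16:35-19:05.
18:25-18:35 overlaps/touches 16:35-19:05 → extend to 16:35-19:05.
18:30-19:00 overlaps/touches 16:35-19:05 → extend to 16:35-19:05.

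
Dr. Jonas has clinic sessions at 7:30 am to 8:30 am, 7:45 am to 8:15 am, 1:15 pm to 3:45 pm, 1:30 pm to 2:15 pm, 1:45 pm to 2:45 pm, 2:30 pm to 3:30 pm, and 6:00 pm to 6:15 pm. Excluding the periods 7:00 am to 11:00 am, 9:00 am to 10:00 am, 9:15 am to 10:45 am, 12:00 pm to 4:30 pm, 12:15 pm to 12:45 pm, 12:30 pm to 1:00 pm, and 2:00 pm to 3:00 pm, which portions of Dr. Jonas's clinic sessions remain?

6:00 pm–6:15 pm

A, merged: 7:30 am–8:30 am, 1:15 pm–3:45 pm, 6:00 pm–6:15 pm.
B, merged: 7:00 am–11:00 am, 12:00 pm–4:30 pm.
7:30 am–8:30 am lies entirely inside B → drops out.
1:15 pm–3:45 pm lies entirely inside B → drops out.
6:00 pm–6:15 pm is untouched.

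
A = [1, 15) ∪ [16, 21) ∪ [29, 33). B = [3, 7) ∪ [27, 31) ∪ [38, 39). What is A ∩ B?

[1, 15) ∩ B → [3, 7).
[16, 21) meets no B interval.
[29, 33) ∩ B → [29, 31).

[3, 7) ∪ [29, 31)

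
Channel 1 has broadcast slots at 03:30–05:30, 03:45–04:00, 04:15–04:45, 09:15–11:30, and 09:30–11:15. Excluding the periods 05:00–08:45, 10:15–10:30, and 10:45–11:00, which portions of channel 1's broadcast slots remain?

03:30–05:00, 09:15–10:15, 10:30–10:45, 11:00–11:30

First set merges to 03:30–05:30, 09:15–11:30.
03:30–05:30 with B removed leaves 03:30–05:00.
09:15–11:30 with B removed leaves 09:15–10:15, 10:30–10:45, 11:00–11:30.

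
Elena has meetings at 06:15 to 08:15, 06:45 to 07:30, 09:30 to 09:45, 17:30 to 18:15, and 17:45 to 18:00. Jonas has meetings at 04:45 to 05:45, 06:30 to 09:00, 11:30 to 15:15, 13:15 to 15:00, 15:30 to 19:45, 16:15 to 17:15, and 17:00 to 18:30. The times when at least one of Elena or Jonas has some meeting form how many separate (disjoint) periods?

5

A, merged: 06:15-08:15, 09:30-09:45, 17:30-18:15.
B, merged: 04:45-05:45, 06:30-09:00, 11:30-15:15, 15:30-19:45.
A ∪ B = 04:45-05:45, 06:15-09:00, 09:30-09:45, 11:30-15:15, 15:30-19:45.
That is 5 disjoint pieces.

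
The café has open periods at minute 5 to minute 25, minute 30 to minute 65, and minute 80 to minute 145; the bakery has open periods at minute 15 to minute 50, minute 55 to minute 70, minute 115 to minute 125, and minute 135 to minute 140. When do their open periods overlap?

minute 15 to minute 25, minute 30 to minute 50, minute 55 to minute 65, minute 115 to minute 125, minute 135 to minute 140

minute 5 to minute 25 overlaps B on minute 15 to minute 25.
minute 30 to minute 65 overlaps B on minute 30 to minute 50, minute 55 to minute 65.
minute 80 to minute 145 overlaps B on minute 115 to minute 125, minute 135 to minute 140.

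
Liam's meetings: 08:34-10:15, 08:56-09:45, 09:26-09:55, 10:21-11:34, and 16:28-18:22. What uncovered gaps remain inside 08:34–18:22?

10:15–10:21, 11:34–16:28

The merged coverage is 08:34–10:15, 10:21–11:34, 16:28–18:22.
Gaps within 08:34–18:22: 10:15–10:21, 11:34–16:28.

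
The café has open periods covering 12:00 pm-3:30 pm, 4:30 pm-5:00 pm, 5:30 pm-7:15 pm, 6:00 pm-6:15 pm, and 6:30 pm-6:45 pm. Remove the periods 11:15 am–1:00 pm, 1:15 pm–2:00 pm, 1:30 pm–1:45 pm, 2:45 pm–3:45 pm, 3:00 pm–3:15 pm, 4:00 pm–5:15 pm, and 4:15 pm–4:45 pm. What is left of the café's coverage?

1:00 pm–1:15 pm, 2:00 pm–2:45 pm, 5:30 pm–7:15 pm

First set merges to 12:00 pm–3:30 pm, 4:30 pm–5:00 pm, 5:30 pm–7:15 pm.
Second set merges to 11:15 am–1:00 pm, 1:15 pm–2:00 pm, 2:45 pm–3:45 pm, 4:00 pm–5:15 pm.
12:00 pm–3:30 pm \ B = 1:00 pm–1:15 pm, 2:00 pm–2:45 pm.
4:30 pm–5:00 pm: entirely removed.
5:30 pm–7:15 pm: nothing removed.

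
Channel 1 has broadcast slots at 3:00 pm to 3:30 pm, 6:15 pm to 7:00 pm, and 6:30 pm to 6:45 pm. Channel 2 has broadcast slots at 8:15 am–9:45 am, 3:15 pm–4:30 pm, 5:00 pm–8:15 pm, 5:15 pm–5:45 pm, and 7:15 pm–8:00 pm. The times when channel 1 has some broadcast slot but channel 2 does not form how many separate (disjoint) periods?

First set merges to 3:00 pm–3:30 pm, 6:15 pm–7:00 pm.
Second set merges to 8:15 am–9:45 am, 3:15 pm–4:30 pm, 5:00 pm–8:15 pm.
A \ B = 3:00 pm–3:15 pm.
That is 1 disjoint piece.

1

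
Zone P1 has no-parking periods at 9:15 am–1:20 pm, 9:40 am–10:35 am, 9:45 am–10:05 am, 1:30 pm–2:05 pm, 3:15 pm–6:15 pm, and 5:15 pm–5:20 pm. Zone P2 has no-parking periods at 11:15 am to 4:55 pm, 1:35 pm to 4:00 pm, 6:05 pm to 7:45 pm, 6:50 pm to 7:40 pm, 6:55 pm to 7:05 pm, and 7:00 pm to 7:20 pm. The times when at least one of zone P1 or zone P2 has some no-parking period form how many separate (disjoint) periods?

1

A, merged: 9:15 am–1:20 pm, 1:30 pm–2:05 pm, 3:15 pm–6:15 pm.
B, merged: 11:15 am–4:55 pm, 6:05 pm–7:45 pm.
A ∪ B = 9:15 am–7:45 pm.
That is 1 disjoint piece.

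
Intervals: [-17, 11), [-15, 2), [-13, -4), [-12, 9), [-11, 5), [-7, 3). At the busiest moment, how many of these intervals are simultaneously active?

6

At -7, 6 of the intervals are simultaneously active.
No point has more.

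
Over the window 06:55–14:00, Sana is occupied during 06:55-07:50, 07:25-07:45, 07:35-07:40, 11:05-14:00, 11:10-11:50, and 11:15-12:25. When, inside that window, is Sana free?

07:50-11:05

After merging, the occupied span is 06:55-07:50, 11:05-14:00.
Complement within 06:55-14:00: 07:50-11:05.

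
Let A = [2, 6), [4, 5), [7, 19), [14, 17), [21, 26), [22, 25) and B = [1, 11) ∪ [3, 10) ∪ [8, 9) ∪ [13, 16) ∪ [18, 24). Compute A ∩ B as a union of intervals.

Merge the first list: [2, 6), [7, 19), [21, 26).
Merge the second list: [1, 11), [13, 16), [18, 24).
[2, 6) overlaps B on [2, 6).
[7, 19) overlaps B on [7, 11), [13, 16), [18, 19).
[21, 26) overlaps B on [21, 24).

[2, 6) ∪ [7, 11) ∪ [13, 16) ∪ [18, 19) ∪ [21, 24)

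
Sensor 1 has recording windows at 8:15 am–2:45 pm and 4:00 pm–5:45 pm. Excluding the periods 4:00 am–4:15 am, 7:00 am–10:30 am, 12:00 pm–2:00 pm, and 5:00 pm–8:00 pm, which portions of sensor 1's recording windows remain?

8:15 am-2:45 pm \ B = 10:30 am-12:00 pm, 2:00 pm-2:45 pm.
4:00 pm-5:45 pm \ B = 4:00 pm-5:00 pm.

10:30 am-12:00 pm, 2:00 pm-2:45 pm, 4:00 pm-5:00 pm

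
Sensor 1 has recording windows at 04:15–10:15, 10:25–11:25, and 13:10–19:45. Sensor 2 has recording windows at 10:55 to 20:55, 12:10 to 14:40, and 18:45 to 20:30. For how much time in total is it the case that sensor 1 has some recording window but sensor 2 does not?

6 h 30 min

B, merged: 10:55–20:55.
A \ B = 04:15–10:15, 10:25–10:55.
Total: 6 h + 30 min = 6 h 30 min.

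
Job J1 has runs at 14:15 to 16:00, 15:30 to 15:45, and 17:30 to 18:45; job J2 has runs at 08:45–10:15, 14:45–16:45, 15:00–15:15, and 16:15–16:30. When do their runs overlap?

14:45-16:00

Merge the first list: 14:15-16:00, 17:30-18:45.
Merge the second list: 08:45-10:15, 14:45-16:45.
14:15-16:00 ∩ B → 14:45-16:00.
17:30-18:45 meets no B interval.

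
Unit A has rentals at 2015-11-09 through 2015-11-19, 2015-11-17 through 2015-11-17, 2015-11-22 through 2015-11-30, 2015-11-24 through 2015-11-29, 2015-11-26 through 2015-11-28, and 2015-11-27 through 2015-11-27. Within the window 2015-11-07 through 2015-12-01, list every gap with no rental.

2015-11-07 through 2015-11-08, 2015-11-20 through 2015-11-21, 2015-12-01 through 2015-12-01

Covered (merged): 2015-11-09 through 2015-11-19, 2015-11-22 through 2015-11-30.
Complement within 2015-11-07 through 2015-12-01: 2015-11-07 through 2015-11-08, 2015-11-20 through 2015-11-21, 2015-12-01 through 2015-12-01.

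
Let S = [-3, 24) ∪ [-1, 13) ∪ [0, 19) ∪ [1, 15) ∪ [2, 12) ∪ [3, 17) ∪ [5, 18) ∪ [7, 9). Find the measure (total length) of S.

27

Merged: [-3, 24).
Length: 27.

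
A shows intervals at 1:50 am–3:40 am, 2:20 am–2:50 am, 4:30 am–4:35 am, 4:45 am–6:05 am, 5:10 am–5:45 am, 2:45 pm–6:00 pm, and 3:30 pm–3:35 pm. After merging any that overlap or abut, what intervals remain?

1:50 am–3:40 am, 4:30 am–4:35 am, 4:45 am–6:05 am, 2:45 pm–6:00 pm

2:20 am–2:50 am overlaps/touches 1:50 am–3:40 am → extend to 1:50 am–3:40 am.
4:30 am–4:35 am is disjoint → start new block.
4:45 am–6:05 am is disjoint → start new block.
5:10 am–5:45 am overlaps/touches 4:45 am–6:05 am → extend to 4:45 am–6:05 am.
2:45 pm–6:00 pm is disjoint → start new block.
3:30 pm–3:35 pm overlaps/touches 2:45 pm–6:00 pm → extend to 2:45 pm–6:00 pm.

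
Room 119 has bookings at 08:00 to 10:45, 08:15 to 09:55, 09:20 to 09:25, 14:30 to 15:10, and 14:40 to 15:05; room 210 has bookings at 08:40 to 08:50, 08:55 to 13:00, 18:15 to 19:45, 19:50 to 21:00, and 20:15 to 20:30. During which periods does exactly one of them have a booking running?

08:00–08:40, 08:50–08:55, 10:45–13:00, 14:30–15:10, 18:15–19:45, 19:50–21:00

A, merged: 08:00–10:45, 14:30–15:10.
B, merged: 08:40–08:50, 08:55–13:00, 18:15–19:45, 19:50–21:00.
A \ B = 08:00–08:40, 08:50–08:55, 14:30–15:10.
B \ A = 10:45–13:00, 18:15–19:45, 19:50–21:00.
Union of the two gives the symmetric difference.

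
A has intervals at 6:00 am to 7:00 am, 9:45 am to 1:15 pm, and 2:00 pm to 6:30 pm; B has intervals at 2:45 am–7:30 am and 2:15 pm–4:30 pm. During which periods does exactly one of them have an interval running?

2:45 am–6:00 am, 7:00 am–7:30 am, 9:45 am–1:15 pm, 2:00 pm–2:15 pm, 4:30 pm–6:30 pm

Only in the first: 9:45 am–1:15 pm, 2:00 pm–2:15 pm, 4:30 pm–6:30 pm.
Only in the second: 2:45 am–6:00 am, 7:00 am–7:30 am.
Together these are the periods covered by exactly one.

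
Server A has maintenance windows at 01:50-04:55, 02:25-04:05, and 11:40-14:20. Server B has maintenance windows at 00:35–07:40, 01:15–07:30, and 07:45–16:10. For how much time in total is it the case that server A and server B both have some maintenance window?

Merge the first list: 01:50–04:55, 11:40–14:20.
Merge the second list: 00:35–07:40, 07:45–16:10.
A ∩ B = 01:50–04:55, 11:40–14:20.
Total: 3 h 5 min + 2 h 40 min = 5 h 45 min.

5 h 45 min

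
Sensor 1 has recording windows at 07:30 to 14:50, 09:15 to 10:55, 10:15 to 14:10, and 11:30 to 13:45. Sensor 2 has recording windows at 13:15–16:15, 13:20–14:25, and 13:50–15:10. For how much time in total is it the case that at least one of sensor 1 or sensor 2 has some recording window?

A, merged: 07:30-14:50.
B, merged: 13:15-16:15.
A ∪ B = 07:30-16:15.
Total: 8 h 45 min.

8 h 45 min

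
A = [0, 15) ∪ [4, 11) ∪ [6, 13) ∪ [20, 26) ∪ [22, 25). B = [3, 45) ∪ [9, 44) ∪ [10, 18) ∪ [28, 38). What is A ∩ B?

[3, 15) ∪ [20, 26)

Merge the first list: [0, 15), [20, 26).
Merge the second list: [3, 45).
[0, 15) ∩ B → [3, 15).
[20, 26) ∩ B → [20, 26).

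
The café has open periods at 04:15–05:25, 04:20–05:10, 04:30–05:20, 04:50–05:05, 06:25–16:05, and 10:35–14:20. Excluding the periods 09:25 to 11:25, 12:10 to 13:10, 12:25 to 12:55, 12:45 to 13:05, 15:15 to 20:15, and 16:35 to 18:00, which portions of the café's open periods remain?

04:15–05:25, 06:25–09:25, 11:25–12:10, 13:10–15:15

A, merged: 04:15–05:25, 06:25–16:05.
B, merged: 09:25–11:25, 12:10–13:10, 15:15–20:15.
04:15–05:25: no B overlap → unchanged.
06:25–16:05 minus B → 06:25–09:25, 11:25–12:10, 13:10–15:15.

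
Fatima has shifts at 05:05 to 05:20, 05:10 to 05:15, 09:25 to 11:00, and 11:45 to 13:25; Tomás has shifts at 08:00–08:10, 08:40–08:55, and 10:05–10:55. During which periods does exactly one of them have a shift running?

05:05–05:20, 08:00–08:10, 08:40–08:55, 09:25–10:05, 10:55–11:00, 11:45–13:25

A, merged: 05:05–05:20, 09:25–11:00, 11:45–13:25.
Only in the first: 05:05–05:20, 09:25–10:05, 10:55–11:00, 11:45–13:25.
Only in the second: 08:00–08:10, 08:40–08:55.
Together these are the periods covered by exactly one.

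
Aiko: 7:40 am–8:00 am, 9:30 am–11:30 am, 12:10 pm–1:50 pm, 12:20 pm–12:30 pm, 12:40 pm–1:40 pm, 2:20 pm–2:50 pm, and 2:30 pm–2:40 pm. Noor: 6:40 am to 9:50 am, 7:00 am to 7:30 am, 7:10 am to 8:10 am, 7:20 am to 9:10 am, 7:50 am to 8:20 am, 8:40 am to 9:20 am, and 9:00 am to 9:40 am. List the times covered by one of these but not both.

A, merged: 7:40 am–8:00 am, 9:30 am–11:30 am, 12:10 pm–1:50 pm, 2:20 pm–2:50 pm.
B, merged: 6:40 am–9:50 am.
Only in the first: 9:50 am–11:30 am, 12:10 pm–1:50 pm, 2:20 pm–2:50 pm.
Only in the second: 6:40 am–7:40 am, 8:00 am–9:30 am.
Together these are the periods covered by exactly one.

6:40 am–7:40 am, 8:00 am–9:30 am, 9:50 am–11:30 am, 12:10 pm–1:50 pm, 2:20 pm–2:50 pm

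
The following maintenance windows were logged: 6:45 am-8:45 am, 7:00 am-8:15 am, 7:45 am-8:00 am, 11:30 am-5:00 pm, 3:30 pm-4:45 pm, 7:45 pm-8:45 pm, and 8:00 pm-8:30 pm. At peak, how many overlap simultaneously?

Sweep endpoints in order; track running count of active intervals.
Peak of 3 reached at 7:45 am.

3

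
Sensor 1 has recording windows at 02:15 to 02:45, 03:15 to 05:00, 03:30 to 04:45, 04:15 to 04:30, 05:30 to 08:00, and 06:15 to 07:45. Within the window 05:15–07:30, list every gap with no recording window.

05:15-05:30

The merged coverage is 02:15-02:45, 03:15-05:00, 05:30-08:00.
Gaps within 05:15-07:30: 05:15-05:30.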